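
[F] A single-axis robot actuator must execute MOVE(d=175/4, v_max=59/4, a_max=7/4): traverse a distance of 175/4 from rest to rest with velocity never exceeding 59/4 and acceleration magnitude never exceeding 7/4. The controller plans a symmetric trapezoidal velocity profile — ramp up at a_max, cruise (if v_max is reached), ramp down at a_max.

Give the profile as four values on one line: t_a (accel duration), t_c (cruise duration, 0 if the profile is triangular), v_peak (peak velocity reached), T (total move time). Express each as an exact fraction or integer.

t_a=5 t_c=0 v_peak=35/4 T=10

v_max²/a_max = (59/4)²/(7/4) = 3481/28
175/4 < 3481/28 so t_c = 0
v_peak = √(175/4·7/4) = √(1225/16) = 35/4
t_a = (35/4)/(7/4) = 5; t_c = 0
T = 2·5 = 10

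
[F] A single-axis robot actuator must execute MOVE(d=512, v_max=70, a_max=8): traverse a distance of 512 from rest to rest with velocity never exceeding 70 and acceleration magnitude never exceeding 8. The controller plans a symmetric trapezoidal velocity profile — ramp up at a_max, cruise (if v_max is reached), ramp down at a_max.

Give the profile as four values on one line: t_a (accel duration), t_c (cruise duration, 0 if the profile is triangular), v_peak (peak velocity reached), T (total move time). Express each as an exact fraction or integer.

t_a=8 t_c=0 v_peak=64 T=16

vₘ²/aₘ = 70²/8 = 1225/2
512 < 1225/2 so t_c = 0
v_peak = √(512·8) = √4096 = 64
t_a = 64/8 = 8; t_c = 0
T = 2·8 = 16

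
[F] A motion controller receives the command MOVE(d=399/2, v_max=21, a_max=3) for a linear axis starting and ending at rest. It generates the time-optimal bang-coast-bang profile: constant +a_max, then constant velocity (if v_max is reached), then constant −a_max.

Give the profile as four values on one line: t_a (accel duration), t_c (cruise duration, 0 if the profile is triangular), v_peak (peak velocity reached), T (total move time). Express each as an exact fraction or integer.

t_a=7 t_c=5/2 v_peak=21 T=33/2

(v_max)²/a_max = 21²/3 = 147
399/2 ≥ 147 ⇒ cruise phase
t_a = 21/3 = 7; v_peak = 21
d_cruise = 399/2 − 147 = 105/2; t_c = (105/2)/21 = 5/2
T = 2·7 + 5/2 = 33/2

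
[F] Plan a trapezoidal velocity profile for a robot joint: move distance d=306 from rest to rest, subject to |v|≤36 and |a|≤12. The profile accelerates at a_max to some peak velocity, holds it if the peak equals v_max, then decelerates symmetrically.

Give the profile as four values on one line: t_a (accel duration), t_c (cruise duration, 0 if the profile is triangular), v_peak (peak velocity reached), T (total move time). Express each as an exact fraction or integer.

(v_max)²/a_max = 36²/12 = 108
306 ≥ 108 so v_max reached
t_a = 36/12 = 3; v_peak = 36
d_cruise = 306 − 108 = 198; t_c = 198/36 = 11/2
T = 2·3 + 11/2 = 23/2

t_a=3 t_c=11/2 v_peak=36 T=23/2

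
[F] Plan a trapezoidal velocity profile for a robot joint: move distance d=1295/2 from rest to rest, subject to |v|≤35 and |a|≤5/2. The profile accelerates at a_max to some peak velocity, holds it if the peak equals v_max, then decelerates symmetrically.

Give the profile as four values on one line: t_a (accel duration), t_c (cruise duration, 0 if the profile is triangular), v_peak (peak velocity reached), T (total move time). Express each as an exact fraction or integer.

t_a=14 t_c=9/2 v_peak=35 T=65/2

v_max²/a_max = 35²/(5/2) = 490
1295/2 ≥ 490 → trapezoidal
t_a = 35/(5/2) = 14; v_peak = 35
d_cruise = 1295/2 − 490 = 315/2; t_c = (315/2)/35 = 9/2
T = 2·14 + 9/2 = 65/2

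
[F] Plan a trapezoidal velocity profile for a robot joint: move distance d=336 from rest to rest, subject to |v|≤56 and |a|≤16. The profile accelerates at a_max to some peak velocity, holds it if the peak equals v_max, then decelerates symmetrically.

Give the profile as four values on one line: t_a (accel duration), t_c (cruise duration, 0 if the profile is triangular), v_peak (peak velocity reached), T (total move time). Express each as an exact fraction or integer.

t_a=7/2 t_c=5/2 v_peak=56 T=19/2

v_max²/a_max = 56²/16 = 196
336 ≥ 196 so v_max reached
t_a = 56/16 = 7/2; v_peak = 56
d_cruise = 336 − 196 = 140; t_c = 140/56 = 5/2
T = 2·7/2 + 5/2 = 19/2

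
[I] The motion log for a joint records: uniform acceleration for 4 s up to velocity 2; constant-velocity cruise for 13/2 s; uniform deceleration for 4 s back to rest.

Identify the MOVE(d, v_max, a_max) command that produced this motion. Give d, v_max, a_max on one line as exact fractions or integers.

a_max = 2/4 = 1/2
d_a = ½·2·4 = 4; d_c = 2·13/2 = 13
d = 2·4 + 13 = 21
t_c = 13/2 > 0 ⇒ limit active, v_max = 2

d=21 v_max=2 a_max=1/2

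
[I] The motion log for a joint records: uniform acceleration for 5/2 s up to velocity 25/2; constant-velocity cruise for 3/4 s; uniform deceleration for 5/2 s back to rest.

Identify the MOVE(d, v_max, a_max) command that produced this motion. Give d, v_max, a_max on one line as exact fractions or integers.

d=325/8 v_max=25/2 a_max=5

a_max = (25/2)/(5/2) = 5
d_a = ½·25/2·5/2 = 125/8; d_c = 25/2·3/4 = 75/8
d = 2·125/8 + 75/8 = 325/8
t_c = 3/4 > 0 so v_max = 25/2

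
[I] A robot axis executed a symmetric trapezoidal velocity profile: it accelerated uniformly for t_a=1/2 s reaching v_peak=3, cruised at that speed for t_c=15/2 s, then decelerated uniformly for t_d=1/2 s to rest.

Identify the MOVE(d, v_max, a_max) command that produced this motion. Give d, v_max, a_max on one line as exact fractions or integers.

a_max = 3/(1/2) = 6
d_a = ½·3·1/2 = 3/4; d_c = 3·15/2 = 45/2
d = 2·3/4 + 45/2 = 24
t_c = 15/2 > 0 → v_max = v_peak = 3

d=24 v_max=3 a_max=6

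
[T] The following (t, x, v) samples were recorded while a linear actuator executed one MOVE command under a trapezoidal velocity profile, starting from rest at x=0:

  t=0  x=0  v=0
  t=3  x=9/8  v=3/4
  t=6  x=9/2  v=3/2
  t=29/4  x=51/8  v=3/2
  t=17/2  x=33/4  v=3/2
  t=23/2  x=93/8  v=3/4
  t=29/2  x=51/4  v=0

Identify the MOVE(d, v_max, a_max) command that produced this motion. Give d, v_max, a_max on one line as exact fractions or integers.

final state: t=29/2, x=51/4, v=0 → d = 51/4
a_max = (3/4−0)/(3−0) = 1/4
max v = 3/2 over t∈[6,17/2] → v_max = 3/2
check: 3/2·(6+5/2) = 51/4 ✓

d=51/4 v_max=3/2 a_max=1/4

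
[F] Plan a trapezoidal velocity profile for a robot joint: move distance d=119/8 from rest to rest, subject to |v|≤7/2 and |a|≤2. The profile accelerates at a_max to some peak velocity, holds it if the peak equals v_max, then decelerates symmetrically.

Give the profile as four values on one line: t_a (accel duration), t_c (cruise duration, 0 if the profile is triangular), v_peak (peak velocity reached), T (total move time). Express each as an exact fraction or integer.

t_a=7/4 t_c=5/2 v_peak=7/2 T=6

(v_max)²/a_max = (7/2)²/2 = 49/8
119/8 ≥ 49/8 so v_max reached
t_a = (7/2)/2 = 7/4; v_peak = 7/2
d_cruise = 119/8 − 49/8 = 35/4; t_c = (35/4)/(7/2) = 5/2
T = 2·7/4 + 5/2 = 6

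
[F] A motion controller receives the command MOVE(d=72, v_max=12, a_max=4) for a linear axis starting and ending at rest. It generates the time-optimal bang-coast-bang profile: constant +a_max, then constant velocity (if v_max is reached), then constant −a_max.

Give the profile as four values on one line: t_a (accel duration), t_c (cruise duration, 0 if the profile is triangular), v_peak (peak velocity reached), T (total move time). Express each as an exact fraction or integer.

t_a=3 t_c=3 v_peak=12 T=9

v_max²/a_max = 12²/4 = 36
72 ≥ 36 so v_max reached
t_a = 12/4 = 3; v_peak = 12
d_cruise = 72 − 36 = 36; t_c = 36/12 = 3
T = 2·3 + 3 = 9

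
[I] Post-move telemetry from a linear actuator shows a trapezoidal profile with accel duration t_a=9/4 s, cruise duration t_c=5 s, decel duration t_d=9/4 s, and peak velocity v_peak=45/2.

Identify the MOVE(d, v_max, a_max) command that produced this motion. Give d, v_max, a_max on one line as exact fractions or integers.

a_max = (45/2)/(9/4) = 10
d_a = ½·45/2·9/4 = 405/16; d_c = 45/2·5 = 225/2
d = 2·405/16 + 225/2 = 1305/8
t_c = 5 > 0 → v_max = v_peak = 45/2

d=1305/8 v_max=45/2 a_max=10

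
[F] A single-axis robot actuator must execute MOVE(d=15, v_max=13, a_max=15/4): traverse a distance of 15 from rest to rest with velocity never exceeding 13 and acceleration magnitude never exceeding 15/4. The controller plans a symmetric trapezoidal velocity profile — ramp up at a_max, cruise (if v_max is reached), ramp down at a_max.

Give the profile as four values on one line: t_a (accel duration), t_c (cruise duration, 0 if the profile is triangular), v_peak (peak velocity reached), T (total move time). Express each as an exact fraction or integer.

t_a=2 t_c=0 v_peak=15/2 T=4

vₘ²/aₘ = 13²/(15/4) = 676/15
15 < 676/15 → triangular
v_peak = √(15·15/4) = √(225/4) = 15/2
t_a = (15/2)/(15/4) = 2; t_c = 0
T = 2·2 = 4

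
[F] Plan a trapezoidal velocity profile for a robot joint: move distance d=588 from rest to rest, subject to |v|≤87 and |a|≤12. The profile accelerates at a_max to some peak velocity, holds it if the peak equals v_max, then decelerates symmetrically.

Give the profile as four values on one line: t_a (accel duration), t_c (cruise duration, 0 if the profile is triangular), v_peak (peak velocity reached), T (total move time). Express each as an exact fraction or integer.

(v_max)²/a_max = 87²/12 = 2523/4
588 < 2523/4 → triangular
v_peak = √(588·12) = √7056 = 84
t_a = 84/12 = 7; t_c = 0
T = 2·7 = 14

t_a=7 t_c=0 v_peak=84 T=14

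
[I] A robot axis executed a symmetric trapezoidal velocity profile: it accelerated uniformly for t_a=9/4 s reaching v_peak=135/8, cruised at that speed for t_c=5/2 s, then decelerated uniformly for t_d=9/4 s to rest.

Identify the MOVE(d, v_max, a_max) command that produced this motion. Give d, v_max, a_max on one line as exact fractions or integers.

d=2565/32 v_max=135/8 a_max=15/2

a_max = (135/8)/(9/4) = 15/2
d_a = ½·135/8·9/4 = 1215/64; d_c = 135/8·5/2 = 675/16
d = 2·1215/64 + 675/16 = 2565/32
t_c = 5/2 > 0 so v_max = 135/8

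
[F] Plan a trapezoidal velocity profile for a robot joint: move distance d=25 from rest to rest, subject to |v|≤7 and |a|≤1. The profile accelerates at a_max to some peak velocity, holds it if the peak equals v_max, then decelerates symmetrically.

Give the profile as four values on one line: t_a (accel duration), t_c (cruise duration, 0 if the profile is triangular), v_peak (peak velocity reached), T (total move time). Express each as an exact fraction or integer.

t_a=5 t_c=0 v_peak=5 T=10

v_max²/a_max = 7²/1 = 49
25 < 49 so t_c = 0
v_peak = √(25·1) = √25 = 5
t_a = 5/1 = 5; t_c = 0
T = 2·5 = 10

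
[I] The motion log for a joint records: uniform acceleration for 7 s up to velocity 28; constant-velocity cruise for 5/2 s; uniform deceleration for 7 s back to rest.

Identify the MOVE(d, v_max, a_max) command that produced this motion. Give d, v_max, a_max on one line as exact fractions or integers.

a_max = 28/7 = 4
d_a = ½·28·7 = 98; d_c = 28·5/2 = 70
d = 2·98 + 70 = 266
t_c = 5/2 > 0 so v_max = 28

d=266 v_max=28 a_max=4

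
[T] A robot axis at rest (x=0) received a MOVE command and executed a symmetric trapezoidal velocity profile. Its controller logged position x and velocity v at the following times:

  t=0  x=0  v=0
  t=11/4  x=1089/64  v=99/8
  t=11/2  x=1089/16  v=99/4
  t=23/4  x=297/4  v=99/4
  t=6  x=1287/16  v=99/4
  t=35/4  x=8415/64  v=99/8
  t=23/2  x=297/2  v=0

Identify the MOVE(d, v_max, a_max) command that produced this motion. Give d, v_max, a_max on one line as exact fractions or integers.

d=297/2 v_max=99/4 a_max=9/2

final state: t=23/2, x=297/2, v=0 → d = 297/2
a_max = (99/8−0)/(11/4−0) = 9/2
max v = 99/4 over t∈[11/2,6] → v_max = 99/4
check: 99/4·(11/2+1/2) = 297/2 ✓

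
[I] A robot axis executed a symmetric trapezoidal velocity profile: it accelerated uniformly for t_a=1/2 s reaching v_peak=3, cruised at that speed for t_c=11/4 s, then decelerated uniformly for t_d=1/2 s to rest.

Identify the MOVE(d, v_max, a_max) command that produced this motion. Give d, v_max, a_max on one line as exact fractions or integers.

d=39/4 v_max=3 a_max=6

a_max = 3/(1/2) = 6
d_a = ½·3·1/2 = 3/4; d_c = 3·11/4 = 33/4
d = 2·3/4 + 33/4 = 39/4
t_c = 11/4 > 0 ⇒ limit active, v_max = 3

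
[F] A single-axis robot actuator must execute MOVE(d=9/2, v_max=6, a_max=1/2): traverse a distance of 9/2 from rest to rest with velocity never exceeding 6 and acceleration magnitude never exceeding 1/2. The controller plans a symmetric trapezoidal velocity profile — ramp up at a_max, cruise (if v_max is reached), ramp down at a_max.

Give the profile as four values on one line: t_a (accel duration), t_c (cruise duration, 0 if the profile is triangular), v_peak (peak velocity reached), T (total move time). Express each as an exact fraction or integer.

vₘ²/aₘ = 6²/(1/2) = 72
9/2 < 72 so t_c = 0
v_peak = √(9/2·1/2) = √(9/4) = 3/2
t_a = (3/2)/(1/2) = 3; t_c = 0
T = 2·3 = 6

t_a=3 t_c=0 v_peak=3/2 T=6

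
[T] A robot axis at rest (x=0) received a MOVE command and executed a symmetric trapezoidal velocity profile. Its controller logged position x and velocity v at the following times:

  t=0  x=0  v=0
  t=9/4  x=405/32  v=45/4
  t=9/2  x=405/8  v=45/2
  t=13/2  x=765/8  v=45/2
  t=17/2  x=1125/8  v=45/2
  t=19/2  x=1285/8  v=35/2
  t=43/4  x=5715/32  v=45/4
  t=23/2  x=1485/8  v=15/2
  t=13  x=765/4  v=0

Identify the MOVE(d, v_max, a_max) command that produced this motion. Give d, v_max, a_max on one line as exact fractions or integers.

d=765/4 v_max=45/2 a_max=5

final state: t=13, x=765/4, v=0 → d = 765/4
a_max = (45/4−0)/(9/4−0) = 5
max v = 45/2 over t∈[9/2,17/2] → v_max = 45/2
check: 45/2·(9/2+4) = 765/4 ✓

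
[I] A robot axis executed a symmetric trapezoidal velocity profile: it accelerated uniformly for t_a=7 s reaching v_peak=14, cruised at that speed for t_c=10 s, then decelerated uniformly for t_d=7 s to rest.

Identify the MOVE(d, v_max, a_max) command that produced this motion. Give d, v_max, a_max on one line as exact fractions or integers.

a_max = 14/7 = 2
d_a = ½·14·7 = 49; d_c = 14·10 = 140
d = 2·49 + 140 = 238
t_c = 10 > 0 so v_max = 14

d=238 v_max=14 a_max=2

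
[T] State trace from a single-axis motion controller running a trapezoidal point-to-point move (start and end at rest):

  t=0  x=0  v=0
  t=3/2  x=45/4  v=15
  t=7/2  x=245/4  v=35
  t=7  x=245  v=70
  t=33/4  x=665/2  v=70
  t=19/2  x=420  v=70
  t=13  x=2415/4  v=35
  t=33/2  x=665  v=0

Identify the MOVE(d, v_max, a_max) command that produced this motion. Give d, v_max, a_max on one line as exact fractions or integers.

final state: t=33/2, x=665, v=0 → d = 665
a_max = (15−0)/(3/2−0) = 10
max v = 70 over t∈[7,19/2] → v_max = 70
check: 70·(7+5/2) = 665 ✓

d=665 v_max=70 a_max=10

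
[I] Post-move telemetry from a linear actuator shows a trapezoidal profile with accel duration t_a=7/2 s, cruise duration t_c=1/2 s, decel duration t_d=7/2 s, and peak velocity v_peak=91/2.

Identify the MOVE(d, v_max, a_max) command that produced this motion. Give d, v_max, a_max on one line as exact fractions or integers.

a_max = (91/2)/(7/2) = 13
d_a = ½·91/2·7/2 = 637/8; d_c = 91/2·1/2 = 91/4
d = 2·637/8 + 91/4 = 182
t_c = 1/2 > 0 ⇒ limit active, v_max = 91/2

d=182 v_max=91/2 a_max=13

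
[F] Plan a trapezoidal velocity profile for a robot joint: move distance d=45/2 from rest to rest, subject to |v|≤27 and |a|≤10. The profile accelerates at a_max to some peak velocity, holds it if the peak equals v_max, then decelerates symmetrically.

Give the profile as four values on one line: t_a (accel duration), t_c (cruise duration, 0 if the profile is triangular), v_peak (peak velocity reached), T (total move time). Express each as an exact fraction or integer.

vₘ²/aₘ = 27²/10 = 729/10
45/2 < 729/10 ⇒ no cruise
v_peak = √(45/2·10) = √225 = 15
t_a = 15/10 = 3/2; t_c = 0
T = 2·3/2 = 3

t_a=3/2 t_c=0 v_peak=15 T=3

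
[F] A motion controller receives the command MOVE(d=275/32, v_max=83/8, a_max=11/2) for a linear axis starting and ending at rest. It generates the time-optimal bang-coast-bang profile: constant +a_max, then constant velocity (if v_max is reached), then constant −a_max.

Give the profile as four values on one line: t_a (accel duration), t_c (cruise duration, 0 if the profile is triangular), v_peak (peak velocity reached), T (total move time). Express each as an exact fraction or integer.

(v_max)²/a_max = (83/8)²/(11/2) = 6889/352
275/32 < 6889/352 ⇒ no cruise
v_peak = √(275/32·11/2) = √(3025/64) = 55/8
t_a = (55/8)/(11/2) = 5/4; t_c = 0
T = 2·5/4 = 5/2

t_a=5/4 t_c=0 v_peak=55/8 T=5/2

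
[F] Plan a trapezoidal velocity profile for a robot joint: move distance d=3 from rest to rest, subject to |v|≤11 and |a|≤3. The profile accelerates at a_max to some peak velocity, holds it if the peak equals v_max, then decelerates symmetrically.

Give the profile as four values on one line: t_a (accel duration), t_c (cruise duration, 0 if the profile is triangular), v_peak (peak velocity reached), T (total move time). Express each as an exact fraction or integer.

t_a=1 t_c=0 v_peak=3 T=2

v_max²/a_max = 11²/3 = 121/3
3 < 121/3 ⇒ no cruise
v_peak = √(3·3) = √9 = 3
t_a = 3/3 = 1; t_c = 0
T = 2·1 = 2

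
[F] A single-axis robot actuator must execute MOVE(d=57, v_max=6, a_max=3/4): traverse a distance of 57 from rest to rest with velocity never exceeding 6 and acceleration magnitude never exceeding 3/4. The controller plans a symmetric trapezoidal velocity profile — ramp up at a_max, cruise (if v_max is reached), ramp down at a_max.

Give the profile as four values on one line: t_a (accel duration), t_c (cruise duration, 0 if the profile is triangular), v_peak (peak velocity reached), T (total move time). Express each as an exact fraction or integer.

vₘ²/aₘ = 6²/(3/4) = 48
57 ≥ 48 ⇒ cruise phase
t_a = 6/(3/4) = 8; v_peak = 6
d_cruise = 57 − 48 = 9; t_c = 9/6 = 3/2
T = 2·8 + 3/2 = 35/2

t_a=8 t_c=3/2 v_peak=6 T=35/2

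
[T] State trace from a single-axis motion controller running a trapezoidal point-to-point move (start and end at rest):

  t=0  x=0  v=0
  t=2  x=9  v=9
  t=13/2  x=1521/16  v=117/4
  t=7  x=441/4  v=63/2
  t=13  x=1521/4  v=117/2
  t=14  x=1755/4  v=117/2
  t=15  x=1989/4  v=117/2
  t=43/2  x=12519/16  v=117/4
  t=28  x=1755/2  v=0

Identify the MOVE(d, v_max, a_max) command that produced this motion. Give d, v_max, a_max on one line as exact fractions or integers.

d=1755/2 v_max=117/2 a_max=9/2

final state: t=28, x=1755/2, v=0 → d = 1755/2
a_max = (9−0)/(2−0) = 9/2
max v = 117/2 over t∈[13,15] → v_max = 117/2
check: 117/2·(13+2) = 1755/2 ✓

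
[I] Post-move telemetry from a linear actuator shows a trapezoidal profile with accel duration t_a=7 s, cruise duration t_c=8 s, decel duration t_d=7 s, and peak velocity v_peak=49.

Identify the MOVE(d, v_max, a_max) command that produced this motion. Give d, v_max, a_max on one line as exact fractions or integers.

d=735 v_max=49 a_max=7

a_max = 49/7 = 7
d_a = ½·49·7 = 343/2; d_c = 49·8 = 392
d = 2·343/2 + 392 = 735
t_c = 8 > 0 → v_max = v_peak = 49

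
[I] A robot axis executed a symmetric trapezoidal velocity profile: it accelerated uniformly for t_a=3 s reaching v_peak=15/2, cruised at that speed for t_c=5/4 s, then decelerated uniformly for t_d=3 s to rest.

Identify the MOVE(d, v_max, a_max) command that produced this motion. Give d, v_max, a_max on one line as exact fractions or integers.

d=255/8 v_max=15/2 a_max=5/2

a_max = (15/2)/3 = 5/2
d_a = ½·15/2·3 = 45/4; d_c = 15/2·5/4 = 75/8
d = 2·45/4 + 75/8 = 255/8
t_c = 5/4 > 0 ⇒ limit active, v_max = 15/2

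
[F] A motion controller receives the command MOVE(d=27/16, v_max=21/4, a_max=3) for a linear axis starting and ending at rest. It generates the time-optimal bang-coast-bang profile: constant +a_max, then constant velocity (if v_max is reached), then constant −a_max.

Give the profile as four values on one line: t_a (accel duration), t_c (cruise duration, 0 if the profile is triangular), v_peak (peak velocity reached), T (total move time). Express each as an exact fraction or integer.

vₘ²/aₘ = (21/4)²/3 = 147/16
27/16 < 147/16 → triangular
v_peak = √(27/16·3) = √(81/16) = 9/4
t_a = (9/4)/3 = 3/4; t_c = 0
T = 2·3/4 = 3/2

t_a=3/4 t_c=0 v_peak=9/4 T=3/2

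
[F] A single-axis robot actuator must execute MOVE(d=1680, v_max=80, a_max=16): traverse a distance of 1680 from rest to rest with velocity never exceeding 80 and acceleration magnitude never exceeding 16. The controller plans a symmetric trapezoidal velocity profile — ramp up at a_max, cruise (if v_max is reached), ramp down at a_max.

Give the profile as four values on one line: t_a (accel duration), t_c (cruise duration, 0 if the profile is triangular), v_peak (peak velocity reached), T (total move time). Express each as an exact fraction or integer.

(v_max)²/a_max = 80²/16 = 400
1680 ≥ 400 so v_max reached
t_a = 80/16 = 5; v_peak = 80
d_cruise = 1680 − 400 = 1280; t_c = 1280/80 = 16
T = 2·5 + 16 = 26

t_a=5 t_c=16 v_peak=80 T=26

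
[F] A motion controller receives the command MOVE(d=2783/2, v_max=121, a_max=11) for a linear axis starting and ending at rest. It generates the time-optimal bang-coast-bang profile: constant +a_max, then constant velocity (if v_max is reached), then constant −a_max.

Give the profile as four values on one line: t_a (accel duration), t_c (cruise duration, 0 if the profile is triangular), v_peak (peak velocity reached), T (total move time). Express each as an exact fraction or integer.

vₘ²/aₘ = 121²/11 = 1331
2783/2 ≥ 1331 ⇒ cruise phase
t_a = 121/11 = 11; v_peak = 121
d_cruise = 2783/2 − 1331 = 121/2; t_c = (121/2)/121 = 1/2
T = 2·11 + 1/2 = 45/2

t_a=11 t_c=1/2 v_peak=121 T=45/2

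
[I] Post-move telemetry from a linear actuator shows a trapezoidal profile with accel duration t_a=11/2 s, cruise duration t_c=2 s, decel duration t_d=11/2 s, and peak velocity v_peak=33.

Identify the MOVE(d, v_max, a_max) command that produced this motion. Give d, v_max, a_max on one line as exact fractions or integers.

a_max = 33/(11/2) = 6
d_a = ½·33·11/2 = 363/4; d_c = 33·2 = 66
d = 2·363/4 + 66 = 495/2
t_c = 2 > 0 ⇒ limit active, v_max = 33

d=495/2 v_max=33 a_max=6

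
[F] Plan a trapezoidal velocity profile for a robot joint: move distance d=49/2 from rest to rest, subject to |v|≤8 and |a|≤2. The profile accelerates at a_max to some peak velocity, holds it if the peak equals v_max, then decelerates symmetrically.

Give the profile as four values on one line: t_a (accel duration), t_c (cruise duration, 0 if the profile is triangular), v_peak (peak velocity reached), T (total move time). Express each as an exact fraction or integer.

t_a=7/2 t_c=0 v_peak=7 T=7

(v_max)²/a_max = 8²/2 = 32
49/2 < 32 → triangular
v_peak = √(49/2·2) = √49 = 7
t_a = 7/2; t_c = 0
T = 2·7/2 = 7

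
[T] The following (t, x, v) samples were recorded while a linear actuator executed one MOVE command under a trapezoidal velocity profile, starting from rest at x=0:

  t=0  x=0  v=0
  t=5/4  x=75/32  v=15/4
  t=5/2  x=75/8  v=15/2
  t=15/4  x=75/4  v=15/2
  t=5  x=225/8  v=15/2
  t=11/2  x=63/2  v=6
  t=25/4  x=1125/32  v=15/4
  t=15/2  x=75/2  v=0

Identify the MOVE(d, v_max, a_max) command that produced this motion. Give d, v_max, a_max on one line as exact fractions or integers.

final state: t=15/2, x=75/2, v=0 → d = 75/2
a_max = (15/4−0)/(5/4−0) = 3
max v = 15/2 over t∈[5/2,5] → v_max = 15/2
check: 15/2·(5/2+5/2) = 75/2 ✓

d=75/2 v_max=15/2 a_max=3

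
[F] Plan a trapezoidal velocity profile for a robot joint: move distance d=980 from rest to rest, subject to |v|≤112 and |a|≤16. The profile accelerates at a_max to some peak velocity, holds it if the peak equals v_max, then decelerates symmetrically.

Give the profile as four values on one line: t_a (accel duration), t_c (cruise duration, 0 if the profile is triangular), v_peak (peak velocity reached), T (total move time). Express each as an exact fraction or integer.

vₘ²/aₘ = 112²/16 = 784
980 ≥ 784 so v_max reached
t_a = 112/16 = 7; v_peak = 112
d_cruise = 980 − 784 = 196; t_c = 196/112 = 7/4
T = 2·7 + 7/4 = 63/4

t_a=7 t_c=7/4 v_peak=112 T=63/4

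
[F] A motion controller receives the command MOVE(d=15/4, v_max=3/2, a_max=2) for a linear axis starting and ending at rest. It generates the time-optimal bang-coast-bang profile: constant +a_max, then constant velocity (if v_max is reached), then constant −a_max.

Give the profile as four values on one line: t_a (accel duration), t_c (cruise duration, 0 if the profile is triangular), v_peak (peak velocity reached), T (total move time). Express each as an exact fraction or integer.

t_a=3/4 t_c=7/4 v_peak=3/2 T=13/4

vₘ²/aₘ = (3/2)²/2 = 9/8
15/4 ≥ 9/8 ⇒ cruise phase
t_a = (3/2)/2 = 3/4; v_peak = 3/2
d_cruise = 15/4 − 9/8 = 21/8; t_c = (21/8)/(3/2) = 7/4
T = 2·3/4 + 7/4 = 13/4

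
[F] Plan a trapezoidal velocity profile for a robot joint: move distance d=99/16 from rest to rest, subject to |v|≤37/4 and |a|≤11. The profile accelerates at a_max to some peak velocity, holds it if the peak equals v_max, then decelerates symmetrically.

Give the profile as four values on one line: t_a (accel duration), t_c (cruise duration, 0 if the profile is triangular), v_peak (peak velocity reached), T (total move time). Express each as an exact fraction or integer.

(v_max)²/a_max = (37/4)²/11 = 1369/176
99/16 < 1369/176 → triangular
v_peak = √(99/16·11) = √(1089/16) = 33/4
t_a = (33/4)/11 = 3/4; t_c = 0
T = 2·3/4 = 3/2

t_a=3/4 t_c=0 v_peak=33/4 T=3/2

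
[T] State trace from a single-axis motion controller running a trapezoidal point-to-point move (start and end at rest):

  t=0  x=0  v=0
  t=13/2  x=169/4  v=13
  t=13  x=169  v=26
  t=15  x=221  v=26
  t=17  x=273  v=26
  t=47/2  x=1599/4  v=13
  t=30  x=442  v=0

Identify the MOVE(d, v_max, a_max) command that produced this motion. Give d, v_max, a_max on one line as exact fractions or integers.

d=442 v_max=26 a_max=2

final state: t=30, x=442, v=0 → d = 442
a_max = (13−0)/(13/2−0) = 2
max v = 26 over t∈[13,17] → v_max = 26
check: 26·(13+4) = 442 ✓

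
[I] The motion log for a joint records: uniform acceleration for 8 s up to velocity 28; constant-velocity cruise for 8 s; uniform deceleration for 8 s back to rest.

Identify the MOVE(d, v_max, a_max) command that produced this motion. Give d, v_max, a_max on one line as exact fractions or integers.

a_max = 28/8 = 7/2
d_a = ½·28·8 = 112; d_c = 28·8 = 224
d = 2·112 + 224 = 448
t_c = 8 > 0 → v_max = v_peak = 28

d=448 v_max=28 a_max=7/2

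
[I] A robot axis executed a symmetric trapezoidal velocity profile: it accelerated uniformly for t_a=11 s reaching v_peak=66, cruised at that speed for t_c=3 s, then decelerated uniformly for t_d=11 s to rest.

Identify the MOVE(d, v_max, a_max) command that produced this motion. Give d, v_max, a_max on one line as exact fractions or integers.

a_max = 66/11 = 6
d_a = ½·66·11 = 363; d_c = 66·3 = 198
d = 2·363 + 198 = 924
t_c = 3 > 0 → v_max = v_peak = 66

d=924 v_max=66 a_max=6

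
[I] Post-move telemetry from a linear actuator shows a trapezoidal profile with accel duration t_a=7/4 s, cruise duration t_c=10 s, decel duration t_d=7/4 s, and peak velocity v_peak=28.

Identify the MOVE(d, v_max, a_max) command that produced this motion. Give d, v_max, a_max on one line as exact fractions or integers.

d=329 v_max=28 a_max=16

a_max = 28/(7/4) = 16
d_a = ½·28·7/4 = 49/2; d_c = 28·10 = 280
d = 2·49/2 + 280 = 329
t_c = 10 > 0 ⇒ limit active, v_max = 28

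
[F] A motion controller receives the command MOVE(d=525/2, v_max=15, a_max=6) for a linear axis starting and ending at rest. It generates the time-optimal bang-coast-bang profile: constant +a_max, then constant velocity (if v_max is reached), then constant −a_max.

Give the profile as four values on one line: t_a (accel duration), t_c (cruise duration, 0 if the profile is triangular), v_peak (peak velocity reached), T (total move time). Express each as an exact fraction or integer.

v_max²/a_max = 15²/6 = 75/2
525/2 ≥ 75/2 → trapezoidal
t_a = 15/6 = 5/2; v_peak = 15
d_cruise = 525/2 − 75/2 = 225; t_c = 225/15 = 15
T = 2·5/2 + 15 = 20

t_a=5/2 t_c=15 v_peak=15 T=20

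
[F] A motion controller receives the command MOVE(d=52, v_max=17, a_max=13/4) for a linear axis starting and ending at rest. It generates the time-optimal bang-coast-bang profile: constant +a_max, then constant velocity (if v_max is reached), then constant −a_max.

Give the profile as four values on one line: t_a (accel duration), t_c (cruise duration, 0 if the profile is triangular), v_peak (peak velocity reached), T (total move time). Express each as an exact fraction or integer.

vₘ²/aₘ = 17²/(13/4) = 1156/13
52 < 1156/13 ⇒ no cruise
v_peak = √(52·13/4) = √169 = 13
t_a = 13/(13/4) = 4; t_c = 0
T = 2·4 = 8

t_a=4 t_c=0 v_peak=13 T=8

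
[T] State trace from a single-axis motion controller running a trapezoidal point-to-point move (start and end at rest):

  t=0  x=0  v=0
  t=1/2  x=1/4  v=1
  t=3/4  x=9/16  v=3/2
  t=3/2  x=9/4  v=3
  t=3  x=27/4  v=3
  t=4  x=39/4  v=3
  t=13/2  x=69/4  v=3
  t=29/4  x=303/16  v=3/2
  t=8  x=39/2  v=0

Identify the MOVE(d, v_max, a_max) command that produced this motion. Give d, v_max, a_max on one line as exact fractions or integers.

final state: t=8, x=39/2, v=0 → d = 39/2
a_max = (1−0)/(1/2−0) = 2
max v = 3 over t∈[3/2,13/2] → v_max = 3
check: 3·(3/2+5) = 39/2 ✓

d=39/2 v_max=3 a_max=2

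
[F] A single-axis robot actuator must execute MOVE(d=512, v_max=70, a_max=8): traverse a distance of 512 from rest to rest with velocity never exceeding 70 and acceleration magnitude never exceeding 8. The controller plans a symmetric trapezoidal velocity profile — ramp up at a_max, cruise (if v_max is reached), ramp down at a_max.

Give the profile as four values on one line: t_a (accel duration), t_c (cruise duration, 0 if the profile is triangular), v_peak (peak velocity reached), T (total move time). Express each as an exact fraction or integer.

(v_max)²/a_max = 70²/8 = 1225/2
512 < 1225/2 ⇒ no cruise
v_peak = √(512·8) = √4096 = 64
t_a = 64/8 = 8; t_c = 0
T = 2·8 = 16

t_a=8 t_c=0 v_peak=64 T=16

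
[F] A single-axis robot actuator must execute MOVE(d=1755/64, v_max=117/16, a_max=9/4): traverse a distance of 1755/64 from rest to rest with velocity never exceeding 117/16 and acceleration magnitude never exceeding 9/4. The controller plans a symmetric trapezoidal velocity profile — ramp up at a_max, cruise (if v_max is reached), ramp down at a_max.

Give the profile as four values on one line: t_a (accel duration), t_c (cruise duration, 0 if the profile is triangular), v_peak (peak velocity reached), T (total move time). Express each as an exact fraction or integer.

vₘ²/aₘ = (117/16)²/(9/4) = 1521/64
1755/64 ≥ 1521/64 → trapezoidal
t_a = (117/16)/(9/4) = 13/4; v_peak = 117/16
d_cruise = 1755/64 − 1521/64 = 117/32; t_c = (117/32)/(117/16) = 1/2
T = 2·13/4 + 1/2 = 7

t_a=13/4 t_c=1/2 v_peak=117/16 T=7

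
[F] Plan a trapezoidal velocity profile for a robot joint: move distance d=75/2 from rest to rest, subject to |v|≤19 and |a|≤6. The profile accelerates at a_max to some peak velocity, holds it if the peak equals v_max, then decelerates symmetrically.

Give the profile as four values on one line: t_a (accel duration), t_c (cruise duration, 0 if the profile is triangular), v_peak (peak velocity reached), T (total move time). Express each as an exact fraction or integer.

vₘ²/aₘ = 19²/6 = 361/6
75/2 < 361/6 so t_c = 0
v_peak = √(75/2·6) = √225 = 15
t_a = 15/6 = 5/2; t_c = 0
T = 2·5/2 = 5

t_a=5/2 t_c=0 v_peak=15 T=5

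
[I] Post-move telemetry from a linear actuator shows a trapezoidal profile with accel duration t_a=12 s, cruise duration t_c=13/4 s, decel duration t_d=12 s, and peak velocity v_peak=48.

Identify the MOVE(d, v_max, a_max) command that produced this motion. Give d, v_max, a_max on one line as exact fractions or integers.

a_max = 48/12 = 4
d_a = ½·48·12 = 288; d_c = 48·13/4 = 156
d = 2·288 + 156 = 732
t_c = 13/4 > 0 → v_max = v_peak = 48

d=732 v_max=48 a_max=4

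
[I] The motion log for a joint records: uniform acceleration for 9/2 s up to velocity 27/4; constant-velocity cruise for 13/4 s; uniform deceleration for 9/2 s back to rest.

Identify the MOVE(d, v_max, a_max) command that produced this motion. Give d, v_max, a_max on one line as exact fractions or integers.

a_max = (27/4)/(9/2) = 3/2
d_a = ½·27/4·9/2 = 243/16; d_c = 27/4·13/4 = 351/16
d = 2·243/16 + 351/16 = 837/16
t_c = 13/4 > 0 so v_max = 27/4

d=837/16 v_max=27/4 a_max=3/2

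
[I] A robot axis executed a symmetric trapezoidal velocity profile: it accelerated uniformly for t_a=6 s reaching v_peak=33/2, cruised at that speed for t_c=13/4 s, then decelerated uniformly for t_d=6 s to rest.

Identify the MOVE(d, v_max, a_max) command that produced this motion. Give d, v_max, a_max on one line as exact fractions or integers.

d=1221/8 v_max=33/2 a_max=11/4

a_max = (33/2)/6 = 11/4
d_a = ½·33/2·6 = 99/2; d_c = 33/2·13/4 = 429/8
d = 2·99/2 + 429/8 = 1221/8
t_c = 13/4 > 0 ⇒ limit active, v_max = 33/2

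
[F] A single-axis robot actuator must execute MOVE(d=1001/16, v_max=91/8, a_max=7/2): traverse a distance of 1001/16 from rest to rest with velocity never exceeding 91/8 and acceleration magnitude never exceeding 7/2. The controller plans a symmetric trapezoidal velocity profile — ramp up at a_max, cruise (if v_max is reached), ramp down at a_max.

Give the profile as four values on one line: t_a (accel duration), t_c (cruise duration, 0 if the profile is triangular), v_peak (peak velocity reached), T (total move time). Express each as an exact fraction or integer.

t_a=13/4 t_c=9/4 v_peak=91/8 T=35/4

vₘ²/aₘ = (91/8)²/(7/2) = 1183/32
1001/16 ≥ 1183/32 → trapezoidal
t_a = (91/8)/(7/2) = 13/4; v_peak = 91/8
d_cruise = 1001/16 − 1183/32 = 819/32; t_c = (819/32)/(91/8) = 9/4
T = 2·13/4 + 9/4 = 35/4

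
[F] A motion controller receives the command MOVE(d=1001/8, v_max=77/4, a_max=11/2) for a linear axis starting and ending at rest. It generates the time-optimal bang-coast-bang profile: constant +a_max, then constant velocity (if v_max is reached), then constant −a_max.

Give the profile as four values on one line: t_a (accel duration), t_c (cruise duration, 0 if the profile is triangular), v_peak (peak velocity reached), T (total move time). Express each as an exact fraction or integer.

(v_max)²/a_max = (77/4)²/(11/2) = 539/8
1001/8 ≥ 539/8 → trapezoidal
t_a = (77/4)/(11/2) = 7/2; v_peak = 77/4
d_cruise = 1001/8 − 539/8 = 231/4; t_c = (231/4)/(77/4) = 3
T = 2·7/2 + 3 = 10

t_a=7/2 t_c=3 v_peak=77/4 T=10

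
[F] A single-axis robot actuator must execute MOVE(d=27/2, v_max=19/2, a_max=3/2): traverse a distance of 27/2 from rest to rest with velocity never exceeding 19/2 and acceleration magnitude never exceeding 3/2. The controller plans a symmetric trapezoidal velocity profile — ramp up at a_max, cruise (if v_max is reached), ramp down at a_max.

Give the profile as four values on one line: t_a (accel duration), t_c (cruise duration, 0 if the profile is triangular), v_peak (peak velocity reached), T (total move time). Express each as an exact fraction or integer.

t_a=3 t_c=0 v_peak=9/2 T=6

v_max²/a_max = (19/2)²/(3/2) = 361/6
27/2 < 361/6 ⇒ no cruise
v_peak = √(27/2·3/2) = √(81/4) = 9/2
t_a = (9/2)/(3/2) = 3; t_c = 0
T = 2·3 = 6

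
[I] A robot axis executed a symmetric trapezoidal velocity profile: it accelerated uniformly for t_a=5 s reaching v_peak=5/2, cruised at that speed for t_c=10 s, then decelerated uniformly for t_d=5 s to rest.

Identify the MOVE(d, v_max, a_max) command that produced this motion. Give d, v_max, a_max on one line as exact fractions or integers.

a_max = (5/2)/5 = 1/2
d_a = ½·5/2·5 = 25/4; d_c = 5/2·10 = 25
d = 2·25/4 + 25 = 75/2
t_c = 10 > 0 so v_max = 5/2

d=75/2 v_max=5/2 a_max=1/2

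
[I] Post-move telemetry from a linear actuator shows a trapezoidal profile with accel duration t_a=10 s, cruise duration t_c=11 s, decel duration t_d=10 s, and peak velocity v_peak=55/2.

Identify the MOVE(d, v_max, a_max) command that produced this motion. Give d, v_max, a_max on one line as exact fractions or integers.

a_max = (55/2)/10 = 11/4
d_a = ½·55/2·10 = 275/2; d_c = 55/2·11 = 605/2
d = 2·275/2 + 605/2 = 1155/2
t_c = 11 > 0 → v_max = v_peak = 55/2

d=1155/2 v_max=55/2 a_max=11/4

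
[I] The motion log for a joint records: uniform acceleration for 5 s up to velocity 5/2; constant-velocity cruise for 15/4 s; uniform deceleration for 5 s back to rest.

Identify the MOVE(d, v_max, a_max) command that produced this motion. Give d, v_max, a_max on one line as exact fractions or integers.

a_max = (5/2)/5 = 1/2
d_a = ½·5/2·5 = 25/4; d_c = 5/2·15/4 = 75/8
d = 2·25/4 + 75/8 = 175/8
t_c = 15/4 > 0 → v_max = v_peak = 5/2

d=175/8 v_max=5/2 a_max=1/2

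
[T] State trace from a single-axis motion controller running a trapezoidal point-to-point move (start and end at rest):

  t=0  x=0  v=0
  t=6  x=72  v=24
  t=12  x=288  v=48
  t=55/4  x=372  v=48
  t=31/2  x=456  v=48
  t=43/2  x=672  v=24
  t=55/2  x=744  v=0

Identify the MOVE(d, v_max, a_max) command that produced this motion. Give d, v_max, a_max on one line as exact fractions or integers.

final state: t=55/2, x=744, v=0 → d = 744
a_max = (24−0)/(6−0) = 4
max v = 48 over t∈[12,31/2] → v_max = 48
check: 48·(12+7/2) = 744 ✓

d=744 v_max=48 a_max=4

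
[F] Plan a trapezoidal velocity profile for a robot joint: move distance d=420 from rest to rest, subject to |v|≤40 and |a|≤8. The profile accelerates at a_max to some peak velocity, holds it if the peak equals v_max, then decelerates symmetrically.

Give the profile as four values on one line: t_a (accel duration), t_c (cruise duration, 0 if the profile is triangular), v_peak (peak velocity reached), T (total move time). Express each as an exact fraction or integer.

t_a=5 t_c=11/2 v_peak=40 T=31/2

(v_max)²/a_max = 40²/8 = 200
420 ≥ 200 ⇒ cruise phase
t_a = 40/8 = 5; v_peak = 40
d_cruise = 420 − 200 = 220; t_c = 220/40 = 11/2
T = 2·5 + 11/2 = 31/2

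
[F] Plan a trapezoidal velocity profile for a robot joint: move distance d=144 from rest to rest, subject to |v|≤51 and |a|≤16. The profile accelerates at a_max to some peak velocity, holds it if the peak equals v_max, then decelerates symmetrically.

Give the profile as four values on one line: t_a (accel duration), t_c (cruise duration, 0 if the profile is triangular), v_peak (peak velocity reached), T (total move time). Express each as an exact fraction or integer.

t_a=3 t_c=0 v_peak=48 T=6

(v_max)²/a_max = 51²/16 = 2601/16
144 < 2601/16 → triangular
v_peak = √(144·16) = √2304 = 48
t_a = 48/16 = 3; t_c = 0
T = 2·3 = 6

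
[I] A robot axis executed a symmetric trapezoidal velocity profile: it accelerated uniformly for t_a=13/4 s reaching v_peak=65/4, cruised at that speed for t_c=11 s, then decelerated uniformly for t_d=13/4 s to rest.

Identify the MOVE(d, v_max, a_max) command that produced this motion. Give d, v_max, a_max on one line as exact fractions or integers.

a_max = (65/4)/(13/4) = 5
d_a = ½·65/4·13/4 = 845/32; d_c = 65/4·11 = 715/4
d = 2·845/32 + 715/4 = 3705/16
t_c = 11 > 0 → v_max = v_peak = 65/4

d=3705/16 v_max=65/4 a_max=5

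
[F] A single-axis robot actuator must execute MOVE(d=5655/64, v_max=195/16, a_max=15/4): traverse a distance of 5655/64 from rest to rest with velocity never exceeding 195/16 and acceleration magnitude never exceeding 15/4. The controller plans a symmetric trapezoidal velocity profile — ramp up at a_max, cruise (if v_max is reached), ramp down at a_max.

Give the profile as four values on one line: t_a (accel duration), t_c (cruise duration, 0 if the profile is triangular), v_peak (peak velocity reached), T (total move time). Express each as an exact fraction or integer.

v_max²/a_max = (195/16)²/(15/4) = 2535/64
5655/64 ≥ 2535/64 so v_max reached
t_a = (195/16)/(15/4) = 13/4; v_peak = 195/16
d_cruise = 5655/64 − 2535/64 = 195/4; t_c = (195/4)/(195/16) = 4
T = 2·13/4 + 4 = 21/2

t_a=13/4 t_c=4 v_peak=195/16 T=21/2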